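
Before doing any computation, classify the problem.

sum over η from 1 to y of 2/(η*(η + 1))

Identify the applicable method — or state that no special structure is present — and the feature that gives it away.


Best approach: telescoping — poles of 2/(η*(η + 1)) differ by an integer, the telltale of a telescoping partial-fraction sum.


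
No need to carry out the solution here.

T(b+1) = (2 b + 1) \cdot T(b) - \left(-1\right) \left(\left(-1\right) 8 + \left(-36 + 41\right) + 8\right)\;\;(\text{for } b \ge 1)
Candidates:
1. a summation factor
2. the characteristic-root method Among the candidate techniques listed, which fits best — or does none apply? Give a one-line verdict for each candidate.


Diagnosis: a summation factor — normalize by the running product of 2 b + 1: the left side becomes a difference, and differences sum.
- a summation factor: yes — fits the structure here.
- the characteristic-root method: an index-dependent weight blocks the pure exponential ansatz.


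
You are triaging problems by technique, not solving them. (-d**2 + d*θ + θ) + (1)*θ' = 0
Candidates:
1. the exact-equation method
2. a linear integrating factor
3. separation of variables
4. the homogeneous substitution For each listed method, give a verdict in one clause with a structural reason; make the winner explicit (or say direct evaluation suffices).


Best approach: a linear integrating factor — the unknown enters only to the first power against a nonzero forcing term — the integrating-factor template applies directly.
- the exact-equation method — the mixed partial derivatives differ, so the left side is not a total differential.
- a linear integrating factor: applies; the problem has the shape this method handles.
- separation of variables: no division isolates the independent variable from the unknown.
- the homogeneous substitution — solved for the derivative, the right side changes under joint scaling of the two variables.


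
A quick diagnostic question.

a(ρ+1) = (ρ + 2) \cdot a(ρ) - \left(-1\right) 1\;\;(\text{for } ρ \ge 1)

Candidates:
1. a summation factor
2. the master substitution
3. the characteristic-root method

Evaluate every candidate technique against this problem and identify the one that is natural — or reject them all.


Verdict: a summation factor — one-term recursion with variable weight ρ + 2 is solved by product normalization, not by root-finding.
- a summation factor: yes — fits the structure here.
- the master substitution — there is no divide-the-index recursive argument.
- the characteristic-root method — the coefficients vary with the index, breaking the constant-coefficient structure the method needs.


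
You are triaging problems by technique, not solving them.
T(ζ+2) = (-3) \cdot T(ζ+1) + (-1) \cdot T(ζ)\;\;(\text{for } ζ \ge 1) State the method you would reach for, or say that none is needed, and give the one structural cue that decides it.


Verdict: the characteristic-root method — fixed numeric weights on consecutive terms and no forcing term added: the root method in its home territory.


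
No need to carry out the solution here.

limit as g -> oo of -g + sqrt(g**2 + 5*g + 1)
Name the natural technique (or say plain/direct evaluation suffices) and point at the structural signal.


Technique: conjugate multiplication — sqrt(g**2 + 5*g + 1) and g both blow up, but their difference is tame once the conjugate rationalizes it.


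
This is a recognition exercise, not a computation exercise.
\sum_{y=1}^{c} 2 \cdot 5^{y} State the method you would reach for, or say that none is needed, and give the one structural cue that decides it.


Best approach: the geometric series formula — the ratio of consecutive terms is the constant 5, independent of the index — a geometric sum.


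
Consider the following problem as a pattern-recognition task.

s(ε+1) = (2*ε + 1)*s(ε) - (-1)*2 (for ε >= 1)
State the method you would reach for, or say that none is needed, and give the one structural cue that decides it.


Technique: a summation factor — first-order linear but the coefficient 2*ε + 1 moves with the index — divide by the cumulative product and telescope.


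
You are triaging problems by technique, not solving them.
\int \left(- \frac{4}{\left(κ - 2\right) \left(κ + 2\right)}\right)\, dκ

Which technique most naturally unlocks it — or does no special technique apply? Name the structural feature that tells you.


Technique: partial fractions — the bottom factors while the top stays lower-degree — split into simple fractions and integrate piece by piece.


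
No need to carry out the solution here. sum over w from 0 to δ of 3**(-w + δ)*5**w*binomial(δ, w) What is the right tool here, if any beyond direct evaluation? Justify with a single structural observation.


Best approach: the binomial theorem — the binomial coefficients weight matched powers of 5 and 3, which is exactly the expansion of a binomial power.


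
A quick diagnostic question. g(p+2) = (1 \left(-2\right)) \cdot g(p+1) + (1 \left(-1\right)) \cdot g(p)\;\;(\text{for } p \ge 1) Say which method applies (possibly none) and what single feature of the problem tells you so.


Best approach: the characteristic-root method — linear, homogeneous, constant coefficients: solutions of the form r^p exist — find the roots of the characteristic polynomial.


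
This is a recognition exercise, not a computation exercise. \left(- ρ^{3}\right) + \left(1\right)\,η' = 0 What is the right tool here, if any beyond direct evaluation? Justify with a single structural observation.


Method: no special technique — solved for the derivative, η never appears on the right — this is a direct integration in ρ, not a differential-equations problem at heart.


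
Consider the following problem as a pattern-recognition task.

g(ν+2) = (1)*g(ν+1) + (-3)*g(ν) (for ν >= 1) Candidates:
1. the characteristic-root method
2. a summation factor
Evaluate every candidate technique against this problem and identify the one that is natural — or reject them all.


Technique: the characteristic-root method — because shifting ν leaves the equation's coefficients unchanged, exponential trials reduce it to algebra.
- the characteristic-root method — a fit — the right tool for this form.
- a summation factor — the recurrence reaches back more than one step, outside the first-order family a summation factor normalizes.


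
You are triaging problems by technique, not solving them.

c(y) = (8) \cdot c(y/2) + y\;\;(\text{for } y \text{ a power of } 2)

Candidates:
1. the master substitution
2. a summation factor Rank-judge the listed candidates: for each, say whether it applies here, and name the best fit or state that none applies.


Best approach: the master substitution — the argument contracts 2-fold per step: reindex y exponentially and solve the linear recurrence in the new index.
- the master substitution: applicable, and directly so.
- a summation factor: a divided-index call is outside the fixed-shift first-order family a summation factor normalizes.


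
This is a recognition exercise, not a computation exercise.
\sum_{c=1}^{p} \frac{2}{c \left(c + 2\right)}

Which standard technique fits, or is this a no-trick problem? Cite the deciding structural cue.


Technique: telescoping — \frac{2}{c \left(c + 2\right)} is a collapsed telescope: expand it into simple fractions to see the cancellation.


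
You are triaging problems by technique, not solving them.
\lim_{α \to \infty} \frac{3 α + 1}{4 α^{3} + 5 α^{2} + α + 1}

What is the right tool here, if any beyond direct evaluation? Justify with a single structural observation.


Method: dominant-term comparison — divide through by the highest power of α; every lower-order term dies and the dominant terms decide the limit. Viewed as a single quotient this is an ∞/∞ form — an at-infinity application of l'Hôpital's rule would also resolve it; comparing leading growth reads the answer without differentiating.


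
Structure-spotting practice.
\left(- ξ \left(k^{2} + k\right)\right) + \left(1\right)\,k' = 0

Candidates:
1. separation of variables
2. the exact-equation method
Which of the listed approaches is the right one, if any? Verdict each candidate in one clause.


Method: separation of variables — the slope splits multiplicatively: ξ carrying all ξ-dependence times k^{2} + k carrying all k-dependence — separate and integrate. A Bernoulli rewrite would carry it as the equation stands — separating the variables needs no rearrangement either.
- separation of variables — yes, a natural case for it.
- the exact-equation method — exactness fails on the nose — the mixed partials do not match.


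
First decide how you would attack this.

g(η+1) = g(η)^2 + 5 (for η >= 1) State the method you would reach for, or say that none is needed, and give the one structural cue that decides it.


Diagnosis: no special technique — the recurrence is nonlinear in the sequence terms; no linear-recurrence method fits it as written — one iterates or studies it directly.


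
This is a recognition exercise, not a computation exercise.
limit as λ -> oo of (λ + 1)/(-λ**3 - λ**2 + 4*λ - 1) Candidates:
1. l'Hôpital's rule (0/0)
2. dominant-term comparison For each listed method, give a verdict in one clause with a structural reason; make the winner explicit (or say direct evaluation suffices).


Method: dominant-term comparison — divide by the highest power of λ present: lower-order terms vanish and the dominant ratio remains.
- l'Hôpital's rule (0/0) — viewed as a single quotient this runs to ∞/∞, not the 0/0 clash this candidate addresses; an at-infinity variant of the rule would resolve it, but comparing leading growth reads the answer without differentiating.
- dominant-term comparison: applies; the problem has the shape this method handles.


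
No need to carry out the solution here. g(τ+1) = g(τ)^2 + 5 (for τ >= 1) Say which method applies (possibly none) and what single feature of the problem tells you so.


Diagnosis: no special technique — no ansatz, no master substitution, no summation factor survives the nonlinearity here.


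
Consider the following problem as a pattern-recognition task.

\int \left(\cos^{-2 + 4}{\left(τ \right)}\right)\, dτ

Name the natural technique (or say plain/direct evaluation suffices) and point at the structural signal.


Method: a trigonometric identity — \cos^{-2 + 4}{\left(τ \right)} carries an even exponent — trade it for double-angle cosines before integrating.


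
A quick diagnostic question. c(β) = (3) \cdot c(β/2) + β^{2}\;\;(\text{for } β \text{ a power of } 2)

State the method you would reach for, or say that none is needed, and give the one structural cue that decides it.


Best approach: the master substitution — treat m = log base 2 of β as the new clock: one recursion step advances m by one while β scales by 2.


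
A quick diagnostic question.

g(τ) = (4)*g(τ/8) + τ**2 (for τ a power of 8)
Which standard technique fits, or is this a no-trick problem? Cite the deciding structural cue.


Method: the master substitution — treat m = log base 8 of τ as the new clock: one recursion step advances m by one while τ scales by 8.


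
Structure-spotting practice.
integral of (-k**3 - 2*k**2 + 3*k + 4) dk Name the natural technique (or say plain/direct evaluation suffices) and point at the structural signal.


Method: no special technique — scan for structure and find none: constant multiples of powers of k, integrate directly.


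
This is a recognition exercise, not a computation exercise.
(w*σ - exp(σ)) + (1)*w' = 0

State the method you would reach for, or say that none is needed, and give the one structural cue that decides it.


Verdict: a linear integrating factor — arrange it as w' + σ·w = (the forcing term) and the integrating factor does the rest.


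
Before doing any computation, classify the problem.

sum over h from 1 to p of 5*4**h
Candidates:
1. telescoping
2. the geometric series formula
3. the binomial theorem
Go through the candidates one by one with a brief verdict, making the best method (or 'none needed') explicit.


Best approach: the geometric series formula — each summand is the previous one scaled by 4; that constant multiplier is itself the geometric structure.
- telescoping — the terms as presented offer no neighboring cancellation — a telescoping rewrite may exist, but the displayed structure does not hand one over.
- the geometric series formula — yes, a natural case for it.
- the binomial theorem: no binomial coefficients pair up with complementary powers here.


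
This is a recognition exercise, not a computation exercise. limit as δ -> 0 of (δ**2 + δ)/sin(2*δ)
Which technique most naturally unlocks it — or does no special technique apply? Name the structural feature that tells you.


Diagnosis: l'Hôpital's rule (0/0) — both numerator and denominator vanish at 0: the genuine 0/0 indeterminate that l'Hôpital exists for. A first-order expansion at the point is an equally standard path; the rule packages it.


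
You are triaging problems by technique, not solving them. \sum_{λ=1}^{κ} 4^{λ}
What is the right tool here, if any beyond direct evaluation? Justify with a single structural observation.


Best approach: the geometric series formula — consecutive terms stand in a fixed index-free ratio — the geometric sum formula closes it.


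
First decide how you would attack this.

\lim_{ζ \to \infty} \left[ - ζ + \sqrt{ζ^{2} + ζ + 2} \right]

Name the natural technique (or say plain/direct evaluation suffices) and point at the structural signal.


Method: conjugate multiplication — turning the difference into a conjugate-rationalized ratio makes the limit readable.


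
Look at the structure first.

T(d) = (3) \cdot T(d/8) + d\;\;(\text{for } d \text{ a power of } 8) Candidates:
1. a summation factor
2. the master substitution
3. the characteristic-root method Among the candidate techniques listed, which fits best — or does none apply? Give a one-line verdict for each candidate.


Method: the master substitution — treat m = log base 8 of d as the new clock: one recursion step advances m by one while d scales by 8.
- a summation factor: the recursion divides its index rather than shifting it — there is no previous-term chain for a summation factor to telescope.
- the master substitution — yes, a natural case for it.
- the characteristic-root method: a divided-index call is not the fixed-shift linear shape that characteristic roots solve.


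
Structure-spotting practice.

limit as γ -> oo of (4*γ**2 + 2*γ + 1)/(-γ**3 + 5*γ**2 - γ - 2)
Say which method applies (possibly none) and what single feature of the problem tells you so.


Method: dominant-term comparison — as γ grows, only the highest-degree terms matter — compare leading terms and read the limit off. As a single quotient, the ∞/∞ shape would yield to repeated differentiation as well — the growth comparison gets there in one look.


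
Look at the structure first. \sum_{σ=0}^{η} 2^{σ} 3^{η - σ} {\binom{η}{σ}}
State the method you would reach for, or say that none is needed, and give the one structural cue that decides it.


Diagnosis: the binomial theorem — the binomial coefficients weight matched powers of 2 and 3, which is exactly the expansion of a binomial power.


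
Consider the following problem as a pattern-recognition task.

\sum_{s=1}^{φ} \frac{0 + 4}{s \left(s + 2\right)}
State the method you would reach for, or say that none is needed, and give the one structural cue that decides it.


Method: telescoping — \frac{0 + 4}{s \left(s + 2\right)} hides a difference of shifted reciprocals — decompose it and the middle of the sum vanishes.


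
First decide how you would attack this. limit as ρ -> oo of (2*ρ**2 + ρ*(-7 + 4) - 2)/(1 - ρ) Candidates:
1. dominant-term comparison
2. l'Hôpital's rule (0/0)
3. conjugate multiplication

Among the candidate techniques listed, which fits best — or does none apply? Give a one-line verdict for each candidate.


Technique: dominant-term comparison — divide through by the highest power of ρ; every lower-order term dies and the dominant terms decide the limit.
- dominant-term comparison — applies; the problem has the shape this method handles.
- l'Hôpital's rule (0/0): viewed as a single quotient this runs to ∞/∞, not the 0/0 clash this candidate addresses; an at-infinity variant of the rule would resolve it, but comparing leading growth reads the answer without differentiating.
- conjugate multiplication: multiplying by a conjugate would not remove any indeterminacy here.


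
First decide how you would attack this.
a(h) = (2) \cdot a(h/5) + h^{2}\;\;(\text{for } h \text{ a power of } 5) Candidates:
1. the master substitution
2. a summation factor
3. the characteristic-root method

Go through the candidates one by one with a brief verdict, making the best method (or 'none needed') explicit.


Verdict: the master substitution — treat m = log base 5 of h as the new clock: one recursion step advances m by one while h scales by 5.
- the master substitution: applicable, and directly so.
- a summation factor — the recursion divides its index rather than shifting it — there is no previous-term chain for a summation factor to telescope.
- the characteristic-root method: a divided-index call is not the fixed-shift linear shape that characteristic roots solve.


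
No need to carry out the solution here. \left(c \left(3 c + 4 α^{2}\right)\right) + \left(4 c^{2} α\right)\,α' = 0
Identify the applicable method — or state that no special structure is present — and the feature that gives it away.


Best approach: the exact-equation method — d/dα of c \left(3 c + 4 α^{2}\right) equals d/dc of 4 c^{2} α: the form is a total differential of one potential — integrate it exactly.


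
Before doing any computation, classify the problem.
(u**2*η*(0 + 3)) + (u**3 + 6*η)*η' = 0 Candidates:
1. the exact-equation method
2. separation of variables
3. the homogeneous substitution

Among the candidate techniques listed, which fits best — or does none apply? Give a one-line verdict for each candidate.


Method: the exact-equation method — because the two cross partials coincide, the form is conservative as written — recover its potential in (u, η).
- the exact-equation method: applies; the problem has the shape this method handles.
- separation of variables — no algebra isolates the independent variable on one side and the unknown on the other.
- the homogeneous substitution: solved for the derivative, the right side changes under joint scaling of the two variables.


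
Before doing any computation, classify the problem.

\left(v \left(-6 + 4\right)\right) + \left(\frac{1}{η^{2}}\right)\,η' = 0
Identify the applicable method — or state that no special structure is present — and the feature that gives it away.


Best approach: separation of variables — separating collects all η-dependence with the derivative and leaves all v-dependence opposite: variables separate. The equation is exact as it stands too — a potential function exists — though separation reads the split structure directly.


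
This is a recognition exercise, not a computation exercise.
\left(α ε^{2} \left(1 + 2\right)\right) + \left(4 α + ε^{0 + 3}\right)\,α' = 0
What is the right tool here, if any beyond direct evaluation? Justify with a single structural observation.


Method: the exact-equation method — because the two cross partials coincide, the form is conservative as written — recover its potential in (ε, α).


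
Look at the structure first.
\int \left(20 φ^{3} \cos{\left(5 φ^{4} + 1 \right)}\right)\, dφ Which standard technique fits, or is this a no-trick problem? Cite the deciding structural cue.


Verdict: u-substitution — structure check: outer function, inner expression 5 φ^{4} + 1, inner derivative as a factor — the classic u = 5 φ^{4} + 1 pattern.


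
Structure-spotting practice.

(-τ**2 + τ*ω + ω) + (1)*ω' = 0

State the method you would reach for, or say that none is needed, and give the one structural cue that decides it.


Best approach: a linear integrating factor — the unknown enters only to the first power against a nonzero forcing term — the integrating-factor template applies directly.


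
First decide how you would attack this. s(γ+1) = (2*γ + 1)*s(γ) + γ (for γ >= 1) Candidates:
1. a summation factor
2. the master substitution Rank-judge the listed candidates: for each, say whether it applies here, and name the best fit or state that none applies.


Verdict: a summation factor — it is first-order linear but the coefficient 2*γ + 1 depends on the index, so multiply through by a summation factor to telescope it.
- a summation factor — yes — fits the structure here.
- the master substitution — the recursive argument is a shift of the index, not a fixed fraction of it.


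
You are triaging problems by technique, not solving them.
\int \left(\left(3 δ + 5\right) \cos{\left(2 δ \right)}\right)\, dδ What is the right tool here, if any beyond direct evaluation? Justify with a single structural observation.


Verdict: integration by parts — a polynomial factor 3 δ + 5 multiplies \cos{\left(2 δ \right)}; differentiating 3 δ + 5 lowers its degree while \cos{\left(2 δ \right)} integrates cleanly, so parts wins.


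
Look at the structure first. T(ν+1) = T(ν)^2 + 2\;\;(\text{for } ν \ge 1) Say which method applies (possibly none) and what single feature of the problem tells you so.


Technique: no special technique — once the recursion is nonlinear, characteristic roots, master substitutions, and summation factors are all off the table.


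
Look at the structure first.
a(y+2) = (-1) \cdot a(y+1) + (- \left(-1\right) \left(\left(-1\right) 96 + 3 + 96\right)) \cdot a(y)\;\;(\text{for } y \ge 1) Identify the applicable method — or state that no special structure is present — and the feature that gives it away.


Method: the characteristic-root method — no index-dependence in the weights and nothing inhomogeneous: classic characteristic-equation setup.


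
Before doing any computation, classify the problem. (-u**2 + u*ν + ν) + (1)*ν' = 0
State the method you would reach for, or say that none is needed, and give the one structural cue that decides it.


Diagnosis: a linear integrating factor — linear in the unknown with genuine forcing: multiply through by the exponential of the integrated coefficient and the left side closes into one derivative.


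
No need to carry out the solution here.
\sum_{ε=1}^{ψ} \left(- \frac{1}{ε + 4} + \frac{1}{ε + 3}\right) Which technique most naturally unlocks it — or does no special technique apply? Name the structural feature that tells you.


Best approach: telescoping — the piece each term subtracts is \frac{1}{ε + 3} advanced by one index, and it reappears with a plus sign leading the following term — the sum collapses to its boundary terms.


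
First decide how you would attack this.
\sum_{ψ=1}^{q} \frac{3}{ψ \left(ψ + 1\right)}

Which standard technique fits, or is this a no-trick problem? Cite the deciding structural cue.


Best approach: telescoping — \frac{3}{ψ \left(ψ + 1\right)} decomposes into shift-paired simple fractions; the series telescopes to finitely many boundary pieces.


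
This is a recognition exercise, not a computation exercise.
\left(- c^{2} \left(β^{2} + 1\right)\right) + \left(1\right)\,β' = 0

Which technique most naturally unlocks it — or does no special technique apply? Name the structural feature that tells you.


Best approach: separation of variables — separating collects all β-dependence with the derivative and leaves all c-dependence opposite: variables separate.


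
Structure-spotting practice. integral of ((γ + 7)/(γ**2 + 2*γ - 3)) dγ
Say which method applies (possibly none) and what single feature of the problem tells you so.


Technique: partial fractions — with γ**2 + 2*γ - 3 factorable and the degree on top strictly smaller, simple-fraction decomposition is immediate.


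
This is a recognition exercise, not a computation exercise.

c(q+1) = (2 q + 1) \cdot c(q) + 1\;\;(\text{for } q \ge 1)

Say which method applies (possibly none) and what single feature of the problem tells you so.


Verdict: a summation factor — normalize by the running product of 2 q + 1: the left side becomes a difference, and differences sum.


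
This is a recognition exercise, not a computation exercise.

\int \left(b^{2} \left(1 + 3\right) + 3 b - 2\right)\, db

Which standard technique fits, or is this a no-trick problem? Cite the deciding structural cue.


Diagnosis: no special technique — scan for structure and find none: constant multiples of powers of b, integrate directly.


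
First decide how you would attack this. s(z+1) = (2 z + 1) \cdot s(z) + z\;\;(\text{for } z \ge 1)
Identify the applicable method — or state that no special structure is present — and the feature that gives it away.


Technique: a summation factor — first-order, linear, moving coefficient 2 z + 1: the discrete analogue of an integrating factor handles it.


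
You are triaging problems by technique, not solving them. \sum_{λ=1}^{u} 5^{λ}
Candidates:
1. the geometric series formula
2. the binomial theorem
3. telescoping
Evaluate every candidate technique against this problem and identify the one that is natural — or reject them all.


Technique: the geometric series formula — each term is 5 times the previous one, so the geometric-series formula applies directly.
- the geometric series formula — applicable, and directly so.
- the binomial theorem — the terms lack the binomial-coefficient-weighted complementary-power pattern of an expansion.
- telescoping: the terms as presented offer no neighboring cancellation — a telescoping rewrite may exist, but the displayed structure does not hand one over.


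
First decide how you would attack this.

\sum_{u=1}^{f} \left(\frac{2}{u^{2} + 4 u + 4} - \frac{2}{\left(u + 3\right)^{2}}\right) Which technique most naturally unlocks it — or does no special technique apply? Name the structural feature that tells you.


Method: telescoping — a difference of consecutive values of one function (\frac{2}{u^{2} + 4 u + 4} at one index and the next) — telescoping by construction.


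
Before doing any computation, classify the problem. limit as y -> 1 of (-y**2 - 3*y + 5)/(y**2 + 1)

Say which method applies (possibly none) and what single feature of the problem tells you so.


Best approach: no special technique — nothing blocks direct substitution at 1: plug in and finish.


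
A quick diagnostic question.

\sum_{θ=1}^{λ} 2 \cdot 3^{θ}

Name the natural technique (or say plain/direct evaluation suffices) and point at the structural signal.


Diagnosis: the geometric series formula — each summand is the previous one scaled by 3; that constant multiplier is itself the geometric structure.


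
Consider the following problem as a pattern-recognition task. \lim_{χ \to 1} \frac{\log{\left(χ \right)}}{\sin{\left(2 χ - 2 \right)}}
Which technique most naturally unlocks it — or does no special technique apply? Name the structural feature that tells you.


Best approach: l'Hôpital's rule (0/0) — the 0/0 form at 1 is the signature situation for l'Hôpital's rule. The standard small-argument limits would also carry it; the rule is the systematic route.


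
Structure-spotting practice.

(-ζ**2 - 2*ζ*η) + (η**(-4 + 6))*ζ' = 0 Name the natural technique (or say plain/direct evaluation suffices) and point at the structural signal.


Method: the homogeneous substitution — the slope is degree-zero homogeneous: the ratio substitution v = ζ/η collapses it. A Bernoulli substitution is a fair alternative on this equation directly; the homogeneous reading takes it as given.


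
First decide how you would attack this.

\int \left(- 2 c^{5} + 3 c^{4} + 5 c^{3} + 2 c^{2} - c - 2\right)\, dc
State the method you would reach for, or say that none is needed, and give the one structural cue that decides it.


Technique: no special technique — scan for structure and find none: constant multiples of powers of c, integrate directly.


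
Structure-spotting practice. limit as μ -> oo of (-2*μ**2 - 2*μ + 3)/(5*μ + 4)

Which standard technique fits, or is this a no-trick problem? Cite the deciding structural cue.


Verdict: dominant-term comparison — as μ grows, only the highest-degree terms matter — compare leading terms and read the limit off. As a single quotient, the ∞/∞ shape would yield to repeated differentiation as well — the growth comparison gets there in one look.


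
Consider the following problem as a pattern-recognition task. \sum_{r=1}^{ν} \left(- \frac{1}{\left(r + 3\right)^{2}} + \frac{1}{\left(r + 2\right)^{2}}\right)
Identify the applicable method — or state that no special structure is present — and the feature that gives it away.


Verdict: telescoping — difference-of-shifts structure (each term adds \frac{1}{\left(r + 2\right)^{2}}, then subtracts its one-index-advanced value, which the following term adds back) leaves only the first and last pieces standing.


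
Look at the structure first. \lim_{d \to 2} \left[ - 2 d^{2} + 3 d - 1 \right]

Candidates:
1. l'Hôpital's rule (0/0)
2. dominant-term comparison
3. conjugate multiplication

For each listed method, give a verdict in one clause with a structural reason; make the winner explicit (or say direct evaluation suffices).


Best approach: no special technique — no zero denominators, no indeterminate clash at 2 — substitute and read off the value.
- l'Hôpital's rule (0/0) — substituting the point produces a determinate value, not a 0 over 0 clash.
- dominant-term comparison — this is not a rational comparison of growth rates at infinity.
- conjugate multiplication — there is no infinity-minus-infinity radical difference to rationalize.


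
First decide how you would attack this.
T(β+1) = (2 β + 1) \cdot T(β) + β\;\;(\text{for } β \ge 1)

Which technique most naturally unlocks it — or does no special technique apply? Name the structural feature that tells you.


Technique: a summation factor — rescale the sequence by the product of the weights 2 β + 1 so far — the recurrence collapses to a plain running sum.


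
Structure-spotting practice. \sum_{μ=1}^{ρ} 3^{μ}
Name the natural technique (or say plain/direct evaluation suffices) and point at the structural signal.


Technique: the geometric series formula — consecutive terms stand in a fixed index-free ratio — the geometric sum formula closes it.


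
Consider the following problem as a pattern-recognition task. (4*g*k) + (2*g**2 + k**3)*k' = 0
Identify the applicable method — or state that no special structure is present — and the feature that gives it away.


Diagnosis: the exact-equation method — the mixed-partials test passes for 4*g*k and 2*g**2 + k**3, so a potential function exists as presented.


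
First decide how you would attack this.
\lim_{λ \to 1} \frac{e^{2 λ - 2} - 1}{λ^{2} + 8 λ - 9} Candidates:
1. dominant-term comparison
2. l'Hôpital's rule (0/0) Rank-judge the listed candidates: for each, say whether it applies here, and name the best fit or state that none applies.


Technique: l'Hôpital's rule (0/0) — the 0/0 form at 1 is the signature situation for l'Hôpital's rule. One could equally expand both pieces locally and compare leading terms; the rule does that in one stroke.
- dominant-term comparison: leading-power comparison does not apply to this form.
- l'Hôpital's rule (0/0) — applies; the problem has the shape this method handles.


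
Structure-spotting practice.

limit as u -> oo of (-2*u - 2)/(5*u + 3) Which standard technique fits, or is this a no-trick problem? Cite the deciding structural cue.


Method: dominant-term comparison — at large u only the top-degree terms survive; compare the leading terms and the limit falls out. As a single quotient, the ∞/∞ shape would yield to repeated differentiation as well — the growth comparison gets there in one look.


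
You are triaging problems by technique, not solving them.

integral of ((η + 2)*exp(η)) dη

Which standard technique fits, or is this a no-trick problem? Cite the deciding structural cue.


Technique: integration by parts — the integrand splits as η + 2 times exp(η) — repeatedly differentiating the polynomial part kills it, which is the parts ladder.


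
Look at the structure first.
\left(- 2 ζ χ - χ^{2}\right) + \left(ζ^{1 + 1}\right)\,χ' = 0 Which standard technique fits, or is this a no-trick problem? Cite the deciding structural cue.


Verdict: the homogeneous substitution — solved for the derivative, the right side is unchanged under scaling ζ and χ together — it depends only on the ratio χ/ζ, so substitute a single ratio variable. This doubles as a Bernoulli equation in the unknown as written; the homogeneous route needs no setup at all.


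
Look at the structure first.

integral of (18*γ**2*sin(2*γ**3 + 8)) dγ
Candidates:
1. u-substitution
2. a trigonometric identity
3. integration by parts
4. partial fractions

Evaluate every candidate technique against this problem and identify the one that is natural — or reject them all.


Best approach: u-substitution — a chain-rule shadow: 18*γ**2 alongside a function of 2*γ**3 + 8 means u = 2*γ**3 + 8 unwinds the composition in one step.
- u-substitution — applicable, and directly so.
- a trigonometric identity: neither the even-power reduction nor the product-to-sum identity applies to this structure.
- integration by parts — the non-polynomial partner is not one of the parts kernels — exp, sine, or cosine with a degree-1 argument, or a logarithm.
- partial fractions — there is no rational-function structure to decompose.


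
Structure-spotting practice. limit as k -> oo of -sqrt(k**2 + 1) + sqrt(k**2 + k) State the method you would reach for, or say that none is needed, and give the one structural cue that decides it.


Best approach: conjugate multiplication — sqrt(k**2 + k) and sqrt(k**2 + 1) both blow up, but their difference is tame once the conjugate rationalizes it.


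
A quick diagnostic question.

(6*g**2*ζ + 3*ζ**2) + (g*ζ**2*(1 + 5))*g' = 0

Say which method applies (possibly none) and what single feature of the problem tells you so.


Method: the exact-equation method — because the two cross partials coincide, the form is conservative as written — recover its potential in (ζ, g).


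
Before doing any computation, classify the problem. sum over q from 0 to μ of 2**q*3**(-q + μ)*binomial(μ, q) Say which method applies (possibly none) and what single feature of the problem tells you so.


Diagnosis: the binomial theorem — the summand is term q of a binomial expansion in 2 and 3; the whole sum is a single power.


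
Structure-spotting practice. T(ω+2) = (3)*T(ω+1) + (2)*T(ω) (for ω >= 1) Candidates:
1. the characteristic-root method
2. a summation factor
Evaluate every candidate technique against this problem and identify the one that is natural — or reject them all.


Best approach: the characteristic-root method — linear, homogeneous, constant coefficients: solutions of the form r^ω exist — find the roots of the characteristic polynomial.
- the characteristic-root method: a fit — the right tool for this form.
- a summation factor: the recurrence reaches back more than one step, outside the first-order family a summation factor normalizes.


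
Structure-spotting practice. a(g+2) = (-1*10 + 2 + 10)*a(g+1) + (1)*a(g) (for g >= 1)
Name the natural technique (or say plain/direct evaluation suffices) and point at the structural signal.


Method: the characteristic-root method — this is the constant-coefficient homogeneous case — the whole solution in g reduces to a polynomial's roots.


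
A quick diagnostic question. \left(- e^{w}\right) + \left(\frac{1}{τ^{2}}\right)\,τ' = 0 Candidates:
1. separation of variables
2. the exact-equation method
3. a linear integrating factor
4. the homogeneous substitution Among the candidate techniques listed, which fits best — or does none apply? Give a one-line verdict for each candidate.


Verdict: separation of variables — a product of single-variable factors, e^{w} and τ^{2} — the textbook separable form.
- separation of variables — applicable, and directly so.
- the exact-equation method: with no real cross-dependence between the variables, the exact-equation machinery is a detour rather than the natural reading.
- a linear integrating factor — a nonlinear term in the unknown puts this outside the integrating-factor template.
- the homogeneous substitution: the slope changes under joint rescaling, failing the degree-zero test.


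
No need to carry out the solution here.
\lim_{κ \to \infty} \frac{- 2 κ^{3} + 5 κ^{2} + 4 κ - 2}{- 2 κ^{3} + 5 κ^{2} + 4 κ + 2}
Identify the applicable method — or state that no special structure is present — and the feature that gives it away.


Best approach: dominant-term comparison — growth-rate triage: the leading powers of κ decide the limit, everything else is noise. Viewed as a single quotient this is an ∞/∞ form — an at-infinity application of l'Hôpital's rule would also resolve it; comparing leading growth reads the answer without differentiating.


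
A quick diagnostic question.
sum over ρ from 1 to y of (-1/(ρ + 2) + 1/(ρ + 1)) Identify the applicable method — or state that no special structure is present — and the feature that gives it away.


Best approach: telescoping — the piece each term subtracts is 1/(ρ + 1) advanced by one index, and it reappears with a plus sign leading the following term — the sum collapses to its boundary terms.


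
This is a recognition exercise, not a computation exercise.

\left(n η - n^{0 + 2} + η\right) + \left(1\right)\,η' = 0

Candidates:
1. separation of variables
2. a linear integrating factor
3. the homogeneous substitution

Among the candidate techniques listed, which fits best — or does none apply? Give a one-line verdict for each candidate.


Best approach: a linear integrating factor — the unknown enters only to the first power against a nonzero forcing term — the integrating-factor template applies directly.
- separation of variables: the two dependences do not factor apart.
- a linear integrating factor: yes — fits the structure here.
- the homogeneous substitution: the slope does not depend on the ratio of the variables alone.


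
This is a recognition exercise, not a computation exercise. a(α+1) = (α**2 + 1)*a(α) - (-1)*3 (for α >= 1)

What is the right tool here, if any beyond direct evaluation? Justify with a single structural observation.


Technique: a summation factor — because the multiplier α**2 + 1 is index-dependent, divide through by its running product and sum the resulting differences.


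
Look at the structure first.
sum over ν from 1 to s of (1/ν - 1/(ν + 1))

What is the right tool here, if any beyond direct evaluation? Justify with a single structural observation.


Verdict: telescoping — spot the paired structure — each term adds 1/ν and subtracts its successor value, which the next term restores: the definition of a telescoping chain.


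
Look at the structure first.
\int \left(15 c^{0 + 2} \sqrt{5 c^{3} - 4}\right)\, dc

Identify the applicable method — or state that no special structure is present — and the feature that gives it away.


Method: u-substitution — collected, the integrand has one factor that is, up to a constant, the derivative of an inner expression the rest depends on — substitute for that inner expression.
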